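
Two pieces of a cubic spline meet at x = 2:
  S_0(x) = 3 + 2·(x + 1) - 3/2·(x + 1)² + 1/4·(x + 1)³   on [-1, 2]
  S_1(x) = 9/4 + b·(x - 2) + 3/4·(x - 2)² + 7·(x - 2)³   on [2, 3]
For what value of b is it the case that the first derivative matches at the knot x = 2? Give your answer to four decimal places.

S_0'(x) = 2 - 3·(x + 1) + 3/4·(x + 1)², so S_0'(2) = -1/4. On the right, S_1'(2) = b, so b = -1/4.

-0.2500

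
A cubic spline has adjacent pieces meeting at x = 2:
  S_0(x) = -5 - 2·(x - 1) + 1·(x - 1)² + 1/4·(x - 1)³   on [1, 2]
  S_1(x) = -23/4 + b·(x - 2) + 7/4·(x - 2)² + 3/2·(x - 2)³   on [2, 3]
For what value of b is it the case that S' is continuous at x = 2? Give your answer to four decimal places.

0.7500

S_0'(x) = -2 + 2·(x - 1) + 3/4·(x - 1)², so S_0'(2) = 3/4. On the right, S_1'(2) = b, so b = 3/4.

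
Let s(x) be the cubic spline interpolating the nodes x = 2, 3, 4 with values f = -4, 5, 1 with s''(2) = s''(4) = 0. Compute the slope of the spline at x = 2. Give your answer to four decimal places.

12.2500

Write M_i for s''(x_i). With h_i = 1, 1 and divided differences Δ_i = 9, -4, the continuity of s' gives the tridiagonal system
  1·M_0 + 4·M_1 + 1·M_2 = 6(Δ_1 - Δ_0) = -78
Natural end conditions: M_0 = M_2 = 0.
Forward elimination and back-substitution give M_0 = 0, M_1 = -39/2, M_2 = 0.
On [2, 3], s'(x) = b_0 + 2c_0·(x - 2) + 3d_0·(x - 2)² with b_0 = Δ_0 - h_0(2M_0 + M_1)/6 = 49/4, c_0 = M_0/2 = 0, d_0 = (M_1 - M_0)/(6h_0) = -13/4. So s'(2) = 49/4.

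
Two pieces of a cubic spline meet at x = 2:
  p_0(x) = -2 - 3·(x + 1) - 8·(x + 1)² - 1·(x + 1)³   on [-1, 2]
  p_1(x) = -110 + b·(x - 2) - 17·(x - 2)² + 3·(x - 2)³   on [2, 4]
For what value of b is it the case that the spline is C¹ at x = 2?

-78

p_0'(x) = -3 - 16·(x + 1) - 3·(x + 1)², so p_0'(2) = -78. On the right, p_1'(2) = b, so b = -78.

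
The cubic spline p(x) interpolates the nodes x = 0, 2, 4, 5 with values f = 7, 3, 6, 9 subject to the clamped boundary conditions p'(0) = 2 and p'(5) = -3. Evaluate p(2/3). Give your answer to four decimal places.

Let m_i = p''(x_i). Step sizes h_i = 2, 2, 1; slopes of the chords Δ_i = (y_(i+1) - y_i)/h_i = -2, 3/2, 3.
  2·m_0 + 8·m_1 + 2·m_2 = 6(Δ_1 - Δ_0) = 21
  2·m_1 + 6·m_2 + 1·m_3 = 6(Δ_2 - Δ_1) = 9
Clamped end conditions give two more equations: 2h_0·m_0 + h_0·m_1 = 6(Δ_0 - p'(0)) = -24 and h_2·m_2 + 2h_2·m_3 = 6(p'(5) - Δ_2) = -36.
Hence m_0 = -361/46, m_1 = 85/23, m_2 = 82/23, m_3 = -455/23.
On [0, 2], p(x) = 7 + 2·x - 361/92·x² + 177/184·x³.
With x = 2/3: p(2/3) = 1423/207.

6.8744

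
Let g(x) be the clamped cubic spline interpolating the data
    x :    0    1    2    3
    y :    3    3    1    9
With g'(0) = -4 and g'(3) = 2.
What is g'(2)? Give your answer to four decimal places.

4.4000

Write m_i for g''(x_i). With h_i = 1, 1, 1 and divided differences Δ_i = 0, -2, 8, the continuity of g' gives the tridiagonal system
  1·m_0 + 4·m_1 + 1·m_2 = 6(Δ_1 - Δ_0) = -12
  1·m_1 + 4·m_2 + 1·m_3 = 6(Δ_2 - Δ_1) = 60
Clamped end conditions give two more equations: 2h_0·m_0 + h_0·m_1 = 6(Δ_0 - g'(0)) = 24 and h_2·m_2 + 2h_2·m_3 = 6(g'(3) - Δ_2) = -36.
Solving: m_0 = 96/5, m_1 = -72/5, m_2 = 132/5, m_3 = -156/5.
On [2, 3], g'(x) = b_2 + 2c_2·(x - 2) + 3d_2·(x - 2)² with b_2 = Δ_2 - h_2(2m_2 + m_3)/6 = 22/5, c_2 = m_2/2 = 66/5, d_2 = (m_3 - m_2)/(6h_2) = -48/5. So g'(2) = 22/5.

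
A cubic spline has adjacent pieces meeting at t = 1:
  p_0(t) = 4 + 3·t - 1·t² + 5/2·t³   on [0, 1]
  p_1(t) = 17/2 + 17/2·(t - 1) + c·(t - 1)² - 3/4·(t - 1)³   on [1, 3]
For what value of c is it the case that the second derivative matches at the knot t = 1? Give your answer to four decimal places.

6.5000

p_0''(t) = -2 + 15·t, so p_0''(1) = 13. On the right, p_1''(1) = 2c, so c = 13/2.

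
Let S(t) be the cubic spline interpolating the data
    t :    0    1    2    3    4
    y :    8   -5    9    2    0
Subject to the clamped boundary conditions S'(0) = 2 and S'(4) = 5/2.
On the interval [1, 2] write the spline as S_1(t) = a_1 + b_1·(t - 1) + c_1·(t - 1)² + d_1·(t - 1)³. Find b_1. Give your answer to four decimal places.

-1.7589

With m_i denoting the second derivative at x_i, h_i = 1, 1, 1, 1, and Δ_i = (y_(i+1) − y_i)/h_i = -13, 14, -7, -2:
  1·m_0 + 4·m_1 + 1·m_2 = 6(Δ_1 - Δ_0) = 162
  1·m_1 + 4·m_2 + 1·m_3 = 6(Δ_2 - Δ_1) = -126
  1·m_2 + 4·m_3 + 1·m_4 = 6(Δ_3 - Δ_2) = 30
Clamped end conditions give two more equations: 2h_0·m_0 + h_0·m_1 = 6(Δ_0 - S'(0)) = -90 and h_3·m_3 + 2h_3·m_4 = 6(S'(4) - Δ_3) = 27.
Forward elimination and back-substitution give m_0 = -4619/56, m_1 = 2099/28, m_2 = -443/8, m_3 = 575/28, m_4 = 181/56.
On [1, 2], with S_1(t) = a_1 + b_1·(t - 1) + c_1·(t - 1)² + d_1·(t - 1)³: c_1 = m_1/2 = 2099/56, d_1 = (m_2 - m_1)/(6h_1) = -2433/112, b_1 = Δ_1 - h_1(2m_1 + m_2)/6 = -197/112.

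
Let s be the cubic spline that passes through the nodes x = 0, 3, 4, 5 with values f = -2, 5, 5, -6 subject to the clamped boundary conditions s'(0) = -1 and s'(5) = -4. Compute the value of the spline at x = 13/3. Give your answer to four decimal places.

1.2184

Write σ_i for s''(x_i). With h_i = 3, 1, 1 and divided differences Δ_i = 7/3, 0, -11, the continuity of s' gives the tridiagonal system
  3·σ_0 + 8·σ_1 + 1·σ_2 = 6(Δ_1 - Δ_0) = -14
  1·σ_1 + 4·σ_2 + 1·σ_3 = 6(Δ_2 - Δ_1) = -66
Clamped end conditions give two more equations: 2h_0·σ_0 + h_0·σ_1 = 6(Δ_0 - s'(0)) = 20 and h_2·σ_2 + 2h_2·σ_3 = 6(s'(5) - Δ_2) = 42.
Solving the tridiagonal system: σ_0 = 284/87, σ_1 = 4/29, σ_2 = -722/29, σ_3 = 970/29.
On [4, 5], s(x) = 5 - 240/29·(x - 4) - 361/29·(x - 4)² + 282/29·(x - 4)³.
With (x - 4) = 1/3: s(13/3) = 106/87.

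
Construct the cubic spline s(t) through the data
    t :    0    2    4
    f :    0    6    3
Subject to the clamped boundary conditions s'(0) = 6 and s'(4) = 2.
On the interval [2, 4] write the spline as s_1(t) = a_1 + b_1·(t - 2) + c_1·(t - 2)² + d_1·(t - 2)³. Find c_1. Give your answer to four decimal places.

Write M_i for s''(x_i). With h_i = 2, 2 and divided differences Δ_i = 3, -3/2, the continuity of s' gives the tridiagonal system
  2·M_0 + 8·M_1 + 2·M_2 = 6(Δ_1 - Δ_0) = -27
Clamped end conditions give two more equations: 2h_0·M_0 + h_0·M_1 = 6(Δ_0 - s'(0)) = -18 and h_1·M_1 + 2h_1·M_2 = 6(s'(4) - Δ_1) = 21.
Forward elimination and back-substitution give M_0 = -17/8, M_1 = -19/4, M_2 = 61/8.
On [2, 4], with s_1(t) = a_1 + b_1·(t - 2) + c_1·(t - 2)² + d_1·(t - 2)³: c_1 = M_1/2 = -19/8, d_1 = (M_2 - M_1)/(6h_1) = 33/32, b_1 = Δ_1 - h_1(2M_1 + M_2)/6 = -7/8.

-2.3750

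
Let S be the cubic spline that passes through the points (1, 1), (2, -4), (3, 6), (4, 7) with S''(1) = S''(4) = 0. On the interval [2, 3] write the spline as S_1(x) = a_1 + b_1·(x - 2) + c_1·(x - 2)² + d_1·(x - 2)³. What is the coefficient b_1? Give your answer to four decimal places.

4.2000

Put M_i = S'' at the i-th knot. Here h = (1, 1, 1) and Δ = (-5, 10, 1), so the interior equations h_(i-1)·M_(i-1) + 2(h_(i-1)+h_i)·M_i + h_i·M_(i+1) = 6(Δ_i − Δ_(i-1)) read
  1·M_0 + 4·M_1 + 1·M_2 = 6(Δ_1 - Δ_0) = 90
  1·M_1 + 4·M_2 + 1·M_3 = 6(Δ_2 - Δ_1) = -54
Natural end conditions: M_0 = M_3 = 0.
Solving: M_0 = 0, M_1 = 138/5, M_2 = -102/5, M_3 = 0.
On [2, 3], with S_1(x) = a_1 + b_1·(x - 2) + c_1·(x - 2)² + d_1·(x - 2)³: c_1 = M_1/2 = 69/5, d_1 = (M_2 - M_1)/(6h_1) = -8, b_1 = Δ_1 - h_1(2M_1 + M_2)/6 = 21/5.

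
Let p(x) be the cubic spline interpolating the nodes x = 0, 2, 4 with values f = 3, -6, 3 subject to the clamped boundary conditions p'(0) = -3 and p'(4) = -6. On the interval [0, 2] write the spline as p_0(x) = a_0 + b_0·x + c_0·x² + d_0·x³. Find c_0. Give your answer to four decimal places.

Put M_i = p'' at the i-th knot. Here h = (2, 2) and Δ = (-9/2, 9/2), so the interior equations h_(i-1)·M_(i-1) + 2(h_(i-1)+h_i)·M_i + h_i·M_(i+1) = 6(Δ_i − Δ_(i-1)) read
  2·M_0 + 8·M_1 + 2·M_2 = 6(Δ_1 - Δ_0) = 54
Clamped end conditions give two more equations: 2h_0·M_0 + h_0·M_1 = 6(Δ_0 - p'(0)) = -9 and h_1·M_1 + 2h_1·M_2 = 6(p'(4) - Δ_1) = -63.
Solving the tridiagonal system: M_0 = -39/4, M_1 = 15, M_2 = -93/4.
On [0, 2], with p_0(x) = a_0 + b_0·x + c_0·x² + d_0·x³: c_0 = M_0/2 = -39/8, d_0 = (M_1 - M_0)/(6h_0) = 33/16, b_0 = Δ_0 - h_0(2M_0 + M_1)/6 = -3.

-4.8750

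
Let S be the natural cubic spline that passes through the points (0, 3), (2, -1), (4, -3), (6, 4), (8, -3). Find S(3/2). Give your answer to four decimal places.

0.1172

Let m_i = S''(x_i). Step sizes h_i = 2, 2, 2, 2; slopes of the chords Δ_i = (y_(i+1) - y_i)/h_i = -2, -1, 7/2, -7/2.
  2·m_0 + 8·m_1 + 2·m_2 = 6(Δ_1 - Δ_0) = 6
  2·m_1 + 8·m_2 + 2·m_3 = 6(Δ_2 - Δ_1) = 27
  2·m_2 + 8·m_3 + 2·m_4 = 6(Δ_3 - Δ_2) = -42
Natural end conditions: m_0 = m_4 = 0.
Solving: m_0 = 0, m_1 = -15/28, m_2 = 36/7, m_3 = -183/28, m_4 = 0.
On [0, 2], S(t) = 3 - 51/28·t + 0·t² - 5/112·t³.
With t = 3/2: S(3/2) = 15/128.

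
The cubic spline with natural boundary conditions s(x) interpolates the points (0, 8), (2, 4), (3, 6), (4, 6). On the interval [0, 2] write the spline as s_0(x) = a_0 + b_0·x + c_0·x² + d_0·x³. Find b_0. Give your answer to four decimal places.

-3.5652

With M_i denoting the second derivative at x_i, h_i = 2, 1, 1, and Δ_i = (y_(i+1) − y_i)/h_i = -2, 2, 0:
  2·M_0 + 6·M_1 + 1·M_2 = 6(Δ_1 - Δ_0) = 24
  1·M_1 + 4·M_2 + 1·M_3 = 6(Δ_2 - Δ_1) = -12
Natural end conditions: M_0 = M_3 = 0.
Forward elimination and back-substitution give M_0 = 0, M_1 = 108/23, M_2 = -96/23, M_3 = 0.
On [0, 2], with s_0(x) = a_0 + b_0·x + c_0·x² + d_0·x³: c_0 = M_0/2 = 0, d_0 = (M_1 - M_0)/(6h_0) = 9/23, b_0 = Δ_0 - h_0(2M_0 + M_1)/6 = -82/23.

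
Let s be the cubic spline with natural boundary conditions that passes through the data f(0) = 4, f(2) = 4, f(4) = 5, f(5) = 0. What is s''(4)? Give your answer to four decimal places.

-6.1364

Put M_i = s'' at the i-th knot. Here h = (2, 2, 1) and Δ = (0, 1/2, -5), so the interior equations h_(i-1)·M_(i-1) + 2(h_(i-1)+h_i)·M_i + h_i·M_(i+1) = 6(Δ_i − Δ_(i-1)) read
  2·M_0 + 8·M_1 + 2·M_2 = 6(Δ_1 - Δ_0) = 3
  2·M_1 + 6·M_2 + 1·M_3 = 6(Δ_2 - Δ_1) = -33
Natural end conditions: M_0 = M_3 = 0.
Solving the tridiagonal system: M_0 = 0, M_1 = 21/11, M_2 = -135/22, M_3 = 0.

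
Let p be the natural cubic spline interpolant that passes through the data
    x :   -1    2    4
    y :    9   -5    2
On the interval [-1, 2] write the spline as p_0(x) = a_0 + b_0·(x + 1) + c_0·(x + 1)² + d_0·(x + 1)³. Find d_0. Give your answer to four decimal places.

0.2722

Write σ_i for p''(x_i). With h_i = 3, 2 and divided differences Δ_i = -14/3, 7/2, the continuity of p' gives the tridiagonal system
  3·σ_0 + 10·σ_1 + 2·σ_2 = 6(Δ_1 - Δ_0) = 49
Natural end conditions: σ_0 = σ_2 = 0.
Solving the tridiagonal system: σ_0 = 0, σ_1 = 49/10, σ_2 = 0.
On [-1, 2], with p_0(x) = a_0 + b_0·(x + 1) + c_0·(x + 1)² + d_0·(x + 1)³: c_0 = σ_0/2 = 0, d_0 = (σ_1 - σ_0)/(6h_0) = 49/180, b_0 = Δ_0 - h_0(2σ_0 + σ_1)/6 = -427/60.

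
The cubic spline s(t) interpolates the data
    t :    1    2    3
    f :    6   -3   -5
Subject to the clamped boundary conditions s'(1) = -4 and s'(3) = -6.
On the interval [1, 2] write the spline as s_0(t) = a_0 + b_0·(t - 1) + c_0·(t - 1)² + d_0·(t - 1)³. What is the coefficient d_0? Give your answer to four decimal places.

Put M_i = s'' at the i-th knot. Here h = (1, 1) and Δ = (-9, -2), so the interior equations h_(i-1)·M_(i-1) + 2(h_(i-1)+h_i)·M_i + h_i·M_(i+1) = 6(Δ_i − Δ_(i-1)) read
  1·M_0 + 4·M_1 + 1·M_2 = 6(Δ_1 - Δ_0) = 42
Clamped end conditions give two more equations: 2h_0·M_0 + h_0·M_1 = 6(Δ_0 - s'(1)) = -30 and h_1·M_1 + 2h_1·M_2 = 6(s'(3) - Δ_1) = -24.
Forward elimination and back-substitution give M_0 = -53/2, M_1 = 23, M_2 = -47/2.
On [1, 2], with s_0(t) = a_0 + b_0·(t - 1) + c_0·(t - 1)² + d_0·(t - 1)³: c_0 = M_0/2 = -53/4, d_0 = (M_1 - M_0)/(6h_0) = 33/4, b_0 = Δ_0 - h_0(2M_0 + M_1)/6 = -4.

8.2500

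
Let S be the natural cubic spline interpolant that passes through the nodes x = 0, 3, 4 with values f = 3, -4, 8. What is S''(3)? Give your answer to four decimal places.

Write M_i for S''(x_i). With h_i = 3, 1 and divided differences Δ_i = -7/3, 12, the continuity of S' gives the tridiagonal system
  3·M_0 + 8·M_1 + 1·M_2 = 6(Δ_1 - Δ_0) = 86
Natural end conditions: M_0 = M_2 = 0.
Solving the tridiagonal system: M_0 = 0, M_1 = 43/4, M_2 = 0.

10.7500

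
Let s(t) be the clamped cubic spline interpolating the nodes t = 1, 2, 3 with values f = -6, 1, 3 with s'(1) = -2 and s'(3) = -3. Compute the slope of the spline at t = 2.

Write m_i for s''(x_i). With h_i = 1, 1 and divided differences Δ_i = 7, 2, the continuity of s' gives the tridiagonal system
  1·m_0 + 4·m_1 + 1·m_2 = 6(Δ_1 - Δ_0) = -30
Clamped end conditions give two more equations: 2h_0·m_0 + h_0·m_1 = 6(Δ_0 - s'(1)) = 54 and h_1·m_1 + 2h_1·m_2 = 6(s'(3) - Δ_1) = -30.
Solving the tridiagonal system: m_0 = 34, m_1 = -14, m_2 = -8.
On [2, 3], s'(t) = b_1 + 2c_1·(t - 2) + 3d_1·(t - 2)² with b_1 = Δ_1 - h_1(2m_1 + m_2)/6 = 8, c_1 = m_1/2 = -7, d_1 = (m_2 - m_1)/(6h_1) = 1. So s'(2) = 8.

8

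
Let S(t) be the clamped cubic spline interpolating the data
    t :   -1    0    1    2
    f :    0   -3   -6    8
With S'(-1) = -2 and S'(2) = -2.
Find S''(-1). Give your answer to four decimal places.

Put M_i = S'' at the i-th knot. Here h = (1, 1, 1) and Δ = (-3, -3, 14), so the interior equations h_(i-1)·M_(i-1) + 2(h_(i-1)+h_i)·M_i + h_i·M_(i+1) = 6(Δ_i − Δ_(i-1)) read
  1·M_0 + 4·M_1 + 1·M_2 = 6(Δ_1 - Δ_0) = 0
  1·M_1 + 4·M_2 + 1·M_3 = 6(Δ_2 - Δ_1) = 102
Clamped end conditions give two more equations: 2h_0·M_0 + h_0·M_1 = 6(Δ_0 - S'(-1)) = -6 and h_2·M_2 + 2h_2·M_3 = 6(S'(2) - Δ_2) = -96.
Solving: M_0 = 16/5, M_1 = -62/5, M_2 = 232/5, M_3 = -356/5.

3.2000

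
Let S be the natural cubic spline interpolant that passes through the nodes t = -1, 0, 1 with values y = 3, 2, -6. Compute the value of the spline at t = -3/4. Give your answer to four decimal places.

3.1602

With σ_i denoting the second derivative at x_i, h_i = 1, 1, and Δ_i = (y_(i+1) − y_i)/h_i = -1, -8:
  1·σ_0 + 4·σ_1 + 1·σ_2 = 6(Δ_1 - Δ_0) = -42
Natural end conditions: σ_0 = σ_2 = 0.
Forward elimination and back-substitution give σ_0 = 0, σ_1 = -21/2, σ_2 = 0.
On [-1, 0], S(t) = 3 + 3/4·(t + 1) + 0·(t + 1)² - 7/4·(t + 1)³.
With (t + 1) = 1/4: S(-3/4) = 809/256.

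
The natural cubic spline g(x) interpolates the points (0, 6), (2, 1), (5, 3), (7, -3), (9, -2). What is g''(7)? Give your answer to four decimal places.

Write σ_i for g''(x_i). With h_i = 2, 3, 2, 2 and divided differences Δ_i = -5/2, 2/3, -3, 1/2, the continuity of g' gives the tridiagonal system
  2·σ_0 + 10·σ_1 + 3·σ_2 = 6(Δ_1 - Δ_0) = 19
  3·σ_1 + 10·σ_2 + 2·σ_3 = 6(Δ_2 - Δ_1) = -22
  2·σ_2 + 8·σ_3 + 2·σ_4 = 6(Δ_3 - Δ_2) = 21
Natural end conditions: σ_0 = σ_4 = 0.
Solving: σ_0 = 0, σ_1 = 1049/344, σ_2 = -659/172, σ_3 = 2465/688, σ_4 = 0.

3.5828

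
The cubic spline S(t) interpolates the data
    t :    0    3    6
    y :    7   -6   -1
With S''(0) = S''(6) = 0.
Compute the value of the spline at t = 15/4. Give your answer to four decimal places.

Put m_i = S'' at the i-th knot. Here h = (3, 3) and Δ = (-13/3, 5/3), so the interior equations h_(i-1)·m_(i-1) + 2(h_(i-1)+h_i)·m_i + h_i·m_(i+1) = 6(Δ_i − Δ_(i-1)) read
  3·m_0 + 12·m_1 + 3·m_2 = 6(Δ_1 - Δ_0) = 36
Natural end conditions: m_0 = m_2 = 0.
Forward elimination and back-substitution give m_0 = 0, m_1 = 3, m_2 = 0.
On [3, 6], S(t) = -6 - 4/3·(t - 3) + 3/2·(t - 3)² - 1/6·(t - 3)³.
With (t - 3) = 3/4: S(15/4) = -797/128.

-6.2266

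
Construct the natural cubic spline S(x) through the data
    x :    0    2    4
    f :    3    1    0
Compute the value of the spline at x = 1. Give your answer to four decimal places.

1.9063

Write σ_i for S''(x_i). With h_i = 2, 2 and divided differences Δ_i = -1, -1/2, the continuity of S' gives the tridiagonal system
  2·σ_0 + 8·σ_1 + 2·σ_2 = 6(Δ_1 - Δ_0) = 3
Natural end conditions: σ_0 = σ_2 = 0.
Forward elimination and back-substitution give σ_0 = 0, σ_1 = 3/8, σ_2 = 0.
On [0, 2], S(x) = 3 - 9/8·x + 0·x² + 1/32·x³.
With x = 1: S(1) = 61/32.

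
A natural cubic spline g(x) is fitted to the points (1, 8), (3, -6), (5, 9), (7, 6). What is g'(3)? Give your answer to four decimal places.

Write m_i for g''(x_i). With h_i = 2, 2, 2 and divided differences Δ_i = -7, 15/2, -3/2, the continuity of g' gives the tridiagonal system
  2·m_0 + 8·m_1 + 2·m_2 = 6(Δ_1 - Δ_0) = 87
  2·m_1 + 8·m_2 + 2·m_3 = 6(Δ_2 - Δ_1) = -54
Natural end conditions: m_0 = m_3 = 0.
Solving the tridiagonal system: m_0 = 0, m_1 = 67/5, m_2 = -101/10, m_3 = 0.
On [3, 5], g'(x) = b_1 + 2c_1·(x - 3) + 3d_1·(x - 3)² with b_1 = Δ_1 - h_1(2m_1 + m_2)/6 = 29/15, c_1 = m_1/2 = 67/10, d_1 = (m_2 - m_1)/(6h_1) = -47/24. So g'(3) = 29/15.

1.9333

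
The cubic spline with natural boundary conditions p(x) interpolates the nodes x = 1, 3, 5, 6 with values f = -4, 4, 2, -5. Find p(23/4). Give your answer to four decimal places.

Put σ_i = p'' at the i-th knot. Here h = (2, 2, 1) and Δ = (4, -1, -7), so the interior equations h_(i-1)·σ_(i-1) + 2(h_(i-1)+h_i)·σ_i + h_i·σ_(i+1) = 6(Δ_i − Δ_(i-1)) read
  2·σ_0 + 8·σ_1 + 2·σ_2 = 6(Δ_1 - Δ_0) = -30
  2·σ_1 + 6·σ_2 + 1·σ_3 = 6(Δ_2 - Δ_1) = -36
Natural end conditions: σ_0 = σ_3 = 0.
Hence σ_0 = 0, σ_1 = -27/11, σ_2 = -57/11, σ_3 = 0.
On [5, 6], p(x) = 2 - 58/11·(x - 5) - 57/22·(x - 5)² + 19/22·(x - 5)³.
With (x - 5) = 3/4: p(23/4) = -4291/1408.

-3.0476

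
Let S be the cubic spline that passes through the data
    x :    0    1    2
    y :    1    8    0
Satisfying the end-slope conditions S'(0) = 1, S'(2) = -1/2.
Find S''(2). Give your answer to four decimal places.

44.2500

Write σ_i for S''(x_i). With h_i = 1, 1 and divided differences Δ_i = 7, -8, the continuity of S' gives the tridiagonal system
  1·σ_0 + 4·σ_1 + 1·σ_2 = 6(Δ_1 - Δ_0) = -90
Clamped end conditions give two more equations: 2h_0·σ_0 + h_0·σ_1 = 6(Δ_0 - S'(0)) = 36 and h_1·σ_1 + 2h_1·σ_2 = 6(S'(2) - Δ_1) = 45.
Solving: σ_0 = 159/4, σ_1 = -87/2, σ_2 = 177/4.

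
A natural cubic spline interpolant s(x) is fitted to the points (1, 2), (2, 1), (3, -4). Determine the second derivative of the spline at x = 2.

-6

Put σ_i = s'' at the i-th knot. Here h = (1, 1) and Δ = (-1, -5), so the interior equations h_(i-1)·σ_(i-1) + 2(h_(i-1)+h_i)·σ_i + h_i·σ_(i+1) = 6(Δ_i − Δ_(i-1)) read
  1·σ_0 + 4·σ_1 + 1·σ_2 = 6(Δ_1 - Δ_0) = -24
Natural end conditions: σ_0 = σ_2 = 0.
Solving the tridiagonal system: σ_0 = 0, σ_1 = -6, σ_2 = 0.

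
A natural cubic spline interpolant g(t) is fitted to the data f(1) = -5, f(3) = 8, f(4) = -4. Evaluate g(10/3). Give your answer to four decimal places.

With M_i denoting the second derivative at x_i, h_i = 2, 1, and Δ_i = (y_(i+1) − y_i)/h_i = 13/2, -12:
  2·M_0 + 6·M_1 + 1·M_2 = 6(Δ_1 - Δ_0) = -111
Natural end conditions: M_0 = M_2 = 0.
Hence M_0 = 0, M_1 = -37/2, M_2 = 0.
On [3, 4], g(t) = 8 - 35/6·(t - 3) - 37/4·(t - 3)² + 37/12·(t - 3)³.
With (t - 3) = 1/3: g(10/3) = 833/162.

5.1420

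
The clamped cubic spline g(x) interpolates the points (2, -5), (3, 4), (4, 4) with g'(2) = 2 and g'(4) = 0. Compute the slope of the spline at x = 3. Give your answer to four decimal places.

6.2500

With σ_i denoting the second derivative at x_i, h_i = 1, 1, and Δ_i = (y_(i+1) − y_i)/h_i = 9, 0:
  1·σ_0 + 4·σ_1 + 1·σ_2 = 6(Δ_1 - Δ_0) = -54
Clamped end conditions give two more equations: 2h_0·σ_0 + h_0·σ_1 = 6(Δ_0 - g'(2)) = 42 and h_1·σ_1 + 2h_1·σ_2 = 6(g'(4) - Δ_1) = 0.
Forward elimination and back-substitution give σ_0 = 67/2, σ_1 = -25, σ_2 = 25/2.
On [3, 4], g'(x) = b_1 + 2c_1·(x - 3) + 3d_1·(x - 3)² with b_1 = Δ_1 - h_1(2σ_1 + σ_2)/6 = 25/4, c_1 = σ_1/2 = -25/2, d_1 = (σ_2 - σ_1)/(6h_1) = 25/4. So g'(3) = 25/4.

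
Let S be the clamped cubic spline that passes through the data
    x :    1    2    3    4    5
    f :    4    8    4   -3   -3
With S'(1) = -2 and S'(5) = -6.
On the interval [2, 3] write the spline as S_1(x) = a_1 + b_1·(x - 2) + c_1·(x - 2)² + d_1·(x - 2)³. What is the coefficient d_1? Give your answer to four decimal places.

Let M_i = S''(x_i). Step sizes h_i = 1, 1, 1, 1; slopes of the chords Δ_i = (y_(i+1) - y_i)/h_i = 4, -4, -7, 0.
  1·M_0 + 4·M_1 + 1·M_2 = 6(Δ_1 - Δ_0) = -48
  1·M_1 + 4·M_2 + 1·M_3 = 6(Δ_2 - Δ_1) = -18
  1·M_2 + 4·M_3 + 1·M_4 = 6(Δ_3 - Δ_2) = 42
Clamped end conditions give two more equations: 2h_0·M_0 + h_0·M_1 = 6(Δ_0 - S'(1)) = 36 and h_3·M_3 + 2h_3·M_4 = 6(S'(5) - Δ_3) = -36.
Solving: M_0 = 107/4, M_1 = -35/2, M_2 = -19/4, M_3 = 37/2, M_4 = -109/4.
On [2, 3], with S_1(x) = a_1 + b_1·(x - 2) + c_1·(x - 2)² + d_1·(x - 2)³: c_1 = M_1/2 = -35/4, d_1 = (M_2 - M_1)/(6h_1) = 17/8, b_1 = Δ_1 - h_1(2M_1 + M_2)/6 = 21/8.

2.1250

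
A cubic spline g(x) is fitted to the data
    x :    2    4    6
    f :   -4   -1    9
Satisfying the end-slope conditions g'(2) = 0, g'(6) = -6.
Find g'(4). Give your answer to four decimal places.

6.3750

With m_i denoting the second derivative at x_i, h_i = 2, 2, and Δ_i = (y_(i+1) − y_i)/h_i = 3/2, 5:
  2·m_0 + 8·m_1 + 2·m_2 = 6(Δ_1 - Δ_0) = 21
Clamped end conditions give two more equations: 2h_0·m_0 + h_0·m_1 = 6(Δ_0 - g'(2)) = 9 and h_1·m_1 + 2h_1·m_2 = 6(g'(6) - Δ_1) = -66.
Forward elimination and back-substitution give m_0 = -15/8, m_1 = 33/4, m_2 = -165/8.
On [4, 6], g'(x) = b_1 + 2c_1·(x - 4) + 3d_1·(x - 4)² with b_1 = Δ_1 - h_1(2m_1 + m_2)/6 = 51/8, c_1 = m_1/2 = 33/8, d_1 = (m_2 - m_1)/(6h_1) = -77/32. So g'(4) = 51/8.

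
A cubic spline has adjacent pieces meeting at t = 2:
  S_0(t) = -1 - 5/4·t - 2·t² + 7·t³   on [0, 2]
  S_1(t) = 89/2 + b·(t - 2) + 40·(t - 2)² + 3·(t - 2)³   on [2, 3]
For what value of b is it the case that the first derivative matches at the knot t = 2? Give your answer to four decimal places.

S_0'(t) = -5/4 - 4·t + 21·t², so S_0'(2) = 299/4. On the right, S_1'(2) = b, so b = 299/4.

74.7500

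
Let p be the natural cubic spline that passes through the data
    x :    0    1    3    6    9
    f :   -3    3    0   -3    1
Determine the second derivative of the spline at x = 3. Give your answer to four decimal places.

Put σ_i = p'' at the i-th knot. Here h = (1, 2, 3, 3) and Δ = (6, -3/2, -1, 4/3), so the interior equations h_(i-1)·σ_(i-1) + 2(h_(i-1)+h_i)·σ_i + h_i·σ_(i+1) = 6(Δ_i − Δ_(i-1)) read
  1·σ_0 + 6·σ_1 + 2·σ_2 = 6(Δ_1 - Δ_0) = -45
  2·σ_1 + 10·σ_2 + 3·σ_3 = 6(Δ_2 - Δ_1) = 3
  3·σ_2 + 12·σ_3 + 3·σ_4 = 6(Δ_3 - Δ_2) = 14
Natural end conditions: σ_0 = σ_4 = 0.
Hence σ_0 = 0, σ_1 = -1661/206, σ_2 = 174/103, σ_3 = 230/309, σ_4 = 0.

1.6893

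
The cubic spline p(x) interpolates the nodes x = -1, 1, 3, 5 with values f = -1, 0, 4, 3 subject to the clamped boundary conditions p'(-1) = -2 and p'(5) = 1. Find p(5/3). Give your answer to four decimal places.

Write m_i for p''(x_i). With h_i = 2, 2, 2 and divided differences Δ_i = 1/2, 2, -1/2, the continuity of p' gives the tridiagonal system
  2·m_0 + 8·m_1 + 2·m_2 = 6(Δ_1 - Δ_0) = 9
  2·m_1 + 8·m_2 + 2·m_3 = 6(Δ_2 - Δ_1) = -15
Clamped end conditions give two more equations: 2h_0·m_0 + h_0·m_1 = 6(Δ_0 - p'(-1)) = 15 and h_2·m_2 + 2h_2·m_3 = 6(p'(5) - Δ_2) = 9.
Solving: m_0 = 16/5, m_1 = 11/10, m_2 = -31/10, m_3 = 19/5.
On [1, 3], p(x) = 0 + 23/10·(x - 1) + 11/20·(x - 1)² - 7/20·(x - 1)³.
With (x - 1) = 2/3: p(5/3) = 226/135.

1.6741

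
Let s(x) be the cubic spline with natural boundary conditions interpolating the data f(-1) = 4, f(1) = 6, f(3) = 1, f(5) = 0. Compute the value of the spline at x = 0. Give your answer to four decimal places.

5.8000

Let σ_i = s''(x_i). Step sizes h_i = 2, 2, 2; slopes of the chords Δ_i = (y_(i+1) - y_i)/h_i = 1, -5/2, -1/2.
  2·σ_0 + 8·σ_1 + 2·σ_2 = 6(Δ_1 - Δ_0) = -21
  2·σ_1 + 8·σ_2 + 2·σ_3 = 6(Δ_2 - Δ_1) = 12
Natural end conditions: σ_0 = σ_3 = 0.
Solving: σ_0 = 0, σ_1 = -16/5, σ_2 = 23/10, σ_3 = 0.
On [-1, 1], s(x) = 4 + 31/15·(x + 1) + 0·(x + 1)² - 4/15·(x + 1)³.
With (x + 1) = 1: s(0) = 29/5.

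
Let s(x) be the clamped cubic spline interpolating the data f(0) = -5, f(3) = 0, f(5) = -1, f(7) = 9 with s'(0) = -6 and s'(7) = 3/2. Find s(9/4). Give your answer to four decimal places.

-2.0127

Put M_i = s'' at the i-th knot. Here h = (3, 2, 2) and Δ = (5/3, -1/2, 5), so the interior equations h_(i-1)·M_(i-1) + 2(h_(i-1)+h_i)·M_i + h_i·M_(i+1) = 6(Δ_i − Δ_(i-1)) read
  3·M_0 + 10·M_1 + 2·M_2 = 6(Δ_1 - Δ_0) = -13
  2·M_1 + 8·M_2 + 2·M_3 = 6(Δ_2 - Δ_1) = 33
Clamped end conditions give two more equations: 2h_0·M_0 + h_0·M_1 = 6(Δ_0 - s'(0)) = 46 and h_2·M_2 + 2h_2·M_3 = 6(s'(7) - Δ_2) = -21.
Hence M_0 = 1190/111, M_1 = -226/37, M_2 = 589/74, M_3 = -683/74.
On [0, 3], s(x) = -5 - 6·x + 595/111·x² - 934/999·x³.
With x = 9/4: s(9/4) = -2383/1184.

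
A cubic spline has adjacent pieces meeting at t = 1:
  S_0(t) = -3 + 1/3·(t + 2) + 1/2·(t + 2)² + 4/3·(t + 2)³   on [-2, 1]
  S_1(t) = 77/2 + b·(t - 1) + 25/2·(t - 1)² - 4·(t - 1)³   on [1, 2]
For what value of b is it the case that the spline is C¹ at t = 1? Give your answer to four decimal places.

39.3333

S_0'(t) = 1/3 + 1·(t + 2) + 4·(t + 2)², so S_0'(1) = 118/3. On the right, S_1'(1) = b, so b = 118/3.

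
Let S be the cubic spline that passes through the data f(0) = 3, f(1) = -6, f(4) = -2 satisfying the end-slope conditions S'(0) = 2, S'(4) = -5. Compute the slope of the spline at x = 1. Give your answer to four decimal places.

-9.7500

Let M_i = S''(x_i). Step sizes h_i = 1, 3; slopes of the chords Δ_i = (y_(i+1) - y_i)/h_i = -9, 4/3.
  1·M_0 + 8·M_1 + 3·M_2 = 6(Δ_1 - Δ_0) = 62
Clamped end conditions give two more equations: 2h_0·M_0 + h_0·M_1 = 6(Δ_0 - S'(0)) = -66 and h_1·M_1 + 2h_1·M_2 = 6(S'(4) - Δ_1) = -38.
Solving: M_0 = -85/2, M_1 = 19, M_2 = -95/6.
On [1, 4], S'(x) = b_1 + 2c_1·(x - 1) + 3d_1·(x - 1)² with b_1 = Δ_1 - h_1(2M_1 + M_2)/6 = -39/4, c_1 = M_1/2 = 19/2, d_1 = (M_2 - M_1)/(6h_1) = -209/108. So S'(1) = -39/4.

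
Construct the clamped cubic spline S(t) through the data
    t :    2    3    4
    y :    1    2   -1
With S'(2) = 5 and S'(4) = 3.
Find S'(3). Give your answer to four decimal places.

Let σ_i = S''(x_i). Step sizes h_i = 1, 1; slopes of the chords Δ_i = (y_(i+1) - y_i)/h_i = 1, -3.
  1·σ_0 + 4·σ_1 + 1·σ_2 = 6(Δ_1 - Δ_0) = -24
Clamped end conditions give two more equations: 2h_0·σ_0 + h_0·σ_1 = 6(Δ_0 - S'(2)) = -24 and h_1·σ_1 + 2h_1·σ_2 = 6(S'(4) - Δ_1) = 36.
Solving: σ_0 = -7, σ_1 = -10, σ_2 = 23.
On [3, 4], S'(t) = b_1 + 2c_1·(t - 3) + 3d_1·(t - 3)² with b_1 = Δ_1 - h_1(2σ_1 + σ_2)/6 = -7/2, c_1 = σ_1/2 = -5, d_1 = (σ_2 - σ_1)/(6h_1) = 11/2. So S'(3) = -7/2.

-3.5000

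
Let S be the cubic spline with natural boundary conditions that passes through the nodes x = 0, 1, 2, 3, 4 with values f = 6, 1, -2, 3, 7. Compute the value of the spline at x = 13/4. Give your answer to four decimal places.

4.2637

Let σ_i = S''(x_i). Step sizes h_i = 1, 1, 1, 1; slopes of the chords Δ_i = (y_(i+1) - y_i)/h_i = -5, -3, 5, 4.
  1·σ_0 + 4·σ_1 + 1·σ_2 = 6(Δ_1 - Δ_0) = 12
  1·σ_1 + 4·σ_2 + 1·σ_3 = 6(Δ_2 - Δ_1) = 48
  1·σ_2 + 4·σ_3 + 1·σ_4 = 6(Δ_3 - Δ_2) = -6
Natural end conditions: σ_0 = σ_4 = 0.
Solving the tridiagonal system: σ_0 = 0, σ_1 = -9/28, σ_2 = 93/7, σ_3 = -135/28, σ_4 = 0.
On [3, 4], S(x) = 3 + 157/28·(x - 3) - 135/56·(x - 3)² + 45/56·(x - 3)³.
With (x - 3) = 1/4: S(13/4) = 2183/512.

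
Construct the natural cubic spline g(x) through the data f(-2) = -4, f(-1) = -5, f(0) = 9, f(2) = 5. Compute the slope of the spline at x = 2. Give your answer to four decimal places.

-8.8696

Write M_i for g''(x_i). With h_i = 1, 1, 2 and divided differences Δ_i = -1, 14, -2, the continuity of g' gives the tridiagonal system
  1·M_0 + 4·M_1 + 1·M_2 = 6(Δ_1 - Δ_0) = 90
  1·M_1 + 6·M_2 + 2·M_3 = 6(Δ_2 - Δ_1) = -96
Natural end conditions: M_0 = M_3 = 0.
Hence M_0 = 0, M_1 = 636/23, M_2 = -474/23, M_3 = 0.
On [0, 2], g'(x) = b_2 + 2c_2·x + 3d_2·x² with b_2 = Δ_2 - h_2(2M_2 + M_3)/6 = 270/23, c_2 = M_2/2 = -237/23, d_2 = (M_3 - M_2)/(6h_2) = 79/46. So g'(2) = -204/23.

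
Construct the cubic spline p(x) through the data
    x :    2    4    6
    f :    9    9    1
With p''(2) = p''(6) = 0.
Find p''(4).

With M_i denoting the second derivative at x_i, h_i = 2, 2, and Δ_i = (y_(i+1) − y_i)/h_i = 0, -4:
  2·M_0 + 8·M_1 + 2·M_2 = 6(Δ_1 - Δ_0) = -24
Natural end conditions: M_0 = M_2 = 0.
Solving the tridiagonal system: M_0 = 0, M_1 = -3, M_2 = 0.

-3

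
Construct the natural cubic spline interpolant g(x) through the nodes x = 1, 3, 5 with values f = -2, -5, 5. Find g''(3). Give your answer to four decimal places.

4.8750

Let M_i = g''(x_i). Step sizes h_i = 2, 2; slopes of the chords Δ_i = (y_(i+1) - y_i)/h_i = -3/2, 5.
  2·M_0 + 8·M_1 + 2·M_2 = 6(Δ_1 - Δ_0) = 39
Natural end conditions: M_0 = M_2 = 0.
Solving the tridiagonal system: M_0 = 0, M_1 = 39/8, M_2 = 0.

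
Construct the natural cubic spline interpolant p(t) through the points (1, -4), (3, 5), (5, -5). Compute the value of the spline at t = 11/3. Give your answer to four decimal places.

With M_i denoting the second derivative at x_i, h_i = 2, 2, and Δ_i = (y_(i+1) − y_i)/h_i = 9/2, -5:
  2·M_0 + 8·M_1 + 2·M_2 = 6(Δ_1 - Δ_0) = -57
Natural end conditions: M_0 = M_2 = 0.
Solving: M_0 = 0, M_1 = -57/8, M_2 = 0.
On [3, 5], p(t) = 5 - 1/4·(t - 3) - 57/16·(t - 3)² + 19/32·(t - 3)³.
With (t - 3) = 2/3: p(11/3) = 185/54.

3.4259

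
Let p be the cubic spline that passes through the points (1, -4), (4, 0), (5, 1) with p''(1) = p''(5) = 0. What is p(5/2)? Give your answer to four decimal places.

-1.8594

Write M_i for p''(x_i). With h_i = 3, 1 and divided differences Δ_i = 4/3, 1, the continuity of p' gives the tridiagonal system
  3·M_0 + 8·M_1 + 1·M_2 = 6(Δ_1 - Δ_0) = -2
Natural end conditions: M_0 = M_2 = 0.
Solving the tridiagonal system: M_0 = 0, M_1 = -1/4, M_2 = 0.
On [1, 4], p(x) = -4 + 35/24·(x - 1) + 0·(x - 1)² - 1/72·(x - 1)³.
With (x - 1) = 3/2: p(5/2) = -119/64.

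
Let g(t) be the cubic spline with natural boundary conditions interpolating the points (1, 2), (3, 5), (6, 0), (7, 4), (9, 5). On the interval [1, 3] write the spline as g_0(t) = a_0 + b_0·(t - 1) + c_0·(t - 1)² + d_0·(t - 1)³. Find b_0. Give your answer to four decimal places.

Write M_i for g''(x_i). With h_i = 2, 3, 1, 2 and divided differences Δ_i = 3/2, -5/3, 4, 1/2, the continuity of g' gives the tridiagonal system
  2·M_0 + 10·M_1 + 3·M_2 = 6(Δ_1 - Δ_0) = -19
  3·M_1 + 8·M_2 + 1·M_3 = 6(Δ_2 - Δ_1) = 34
  1·M_2 + 6·M_3 + 2·M_4 = 6(Δ_3 - Δ_2) = -21
Natural end conditions: M_0 = M_4 = 0.
Forward elimination and back-substitution give M_0 = 0, M_1 = -49/13, M_2 = 81/13, M_3 = -59/13, M_4 = 0.
On [1, 3], with g_0(t) = a_0 + b_0·(t - 1) + c_0·(t - 1)² + d_0·(t - 1)³: c_0 = M_0/2 = 0, d_0 = (M_1 - M_0)/(6h_0) = -49/156, b_0 = Δ_0 - h_0(2M_0 + M_1)/6 = 215/78.

2.7564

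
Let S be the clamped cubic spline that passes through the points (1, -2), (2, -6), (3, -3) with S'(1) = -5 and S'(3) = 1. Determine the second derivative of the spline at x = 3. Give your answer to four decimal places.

Put σ_i = S'' at the i-th knot. Here h = (1, 1) and Δ = (-4, 3), so the interior equations h_(i-1)·σ_(i-1) + 2(h_(i-1)+h_i)·σ_i + h_i·σ_(i+1) = 6(Δ_i − Δ_(i-1)) read
  1·σ_0 + 4·σ_1 + 1·σ_2 = 6(Δ_1 - Δ_0) = 42
Clamped end conditions give two more equations: 2h_0·σ_0 + h_0·σ_1 = 6(Δ_0 - S'(1)) = 6 and h_1·σ_1 + 2h_1·σ_2 = 6(S'(3) - Δ_1) = -12.
Hence σ_0 = -9/2, σ_1 = 15, σ_2 = -27/2.

-13.5000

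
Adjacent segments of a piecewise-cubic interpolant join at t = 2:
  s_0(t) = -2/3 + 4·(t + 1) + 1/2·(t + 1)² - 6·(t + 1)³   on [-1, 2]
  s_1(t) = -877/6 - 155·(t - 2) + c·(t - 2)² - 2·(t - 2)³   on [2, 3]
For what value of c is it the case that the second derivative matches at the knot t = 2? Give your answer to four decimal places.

s_0''(t) = 1 - 36·(t + 1), so s_0''(2) = -107. On the right, s_1''(2) = 2c, so c = -107/2.

-53.5000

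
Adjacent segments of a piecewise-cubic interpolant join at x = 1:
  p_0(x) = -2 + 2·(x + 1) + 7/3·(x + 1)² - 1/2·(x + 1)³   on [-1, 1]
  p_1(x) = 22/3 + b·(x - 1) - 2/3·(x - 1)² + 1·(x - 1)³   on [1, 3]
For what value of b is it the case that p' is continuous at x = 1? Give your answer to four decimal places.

5.3333

p_0'(x) = 2 + 14/3·(x + 1) - 3/2·(x + 1)², so p_0'(1) = 16/3. On the right, p_1'(1) = b, so b = 16/3.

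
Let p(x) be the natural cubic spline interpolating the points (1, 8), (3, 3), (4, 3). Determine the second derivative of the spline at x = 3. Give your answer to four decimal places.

With M_i denoting the second derivative at x_i, h_i = 2, 1, and Δ_i = (y_(i+1) − y_i)/h_i = -5/2, 0:
  2·M_0 + 6·M_1 + 1·M_2 = 6(Δ_1 - Δ_0) = 15
Natural end conditions: M_0 = M_2 = 0.
Forward elimination and back-substitution give M_0 = 0, M_1 = 5/2, M_2 = 0.

2.5000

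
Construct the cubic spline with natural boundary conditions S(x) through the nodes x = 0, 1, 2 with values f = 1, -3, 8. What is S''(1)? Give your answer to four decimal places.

22.5000

Let M_i = S''(x_i). Step sizes h_i = 1, 1; slopes of the chords Δ_i = (y_(i+1) - y_i)/h_i = -4, 11.
  1·M_0 + 4·M_1 + 1·M_2 = 6(Δ_1 - Δ_0) = 90
Natural end conditions: M_0 = M_2 = 0.
Solving: M_0 = 0, M_1 = 45/2, M_2 = 0.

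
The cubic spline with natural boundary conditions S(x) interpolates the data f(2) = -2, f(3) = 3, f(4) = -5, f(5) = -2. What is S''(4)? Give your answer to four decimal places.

22.8000

Let σ_i = S''(x_i). Step sizes h_i = 1, 1, 1; slopes of the chords Δ_i = (y_(i+1) - y_i)/h_i = 5, -8, 3.
  1·σ_0 + 4·σ_1 + 1·σ_2 = 6(Δ_1 - Δ_0) = -78
  1·σ_1 + 4·σ_2 + 1·σ_3 = 6(Δ_2 - Δ_1) = 66
Natural end conditions: σ_0 = σ_3 = 0.
Solving: σ_0 = 0, σ_1 = -126/5, σ_2 = 114/5, σ_3 = 0.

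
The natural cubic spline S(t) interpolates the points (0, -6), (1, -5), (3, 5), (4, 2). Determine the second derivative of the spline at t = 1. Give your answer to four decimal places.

7.5000

With M_i denoting the second derivative at x_i, h_i = 1, 2, 1, and Δ_i = (y_(i+1) − y_i)/h_i = 1, 5, -3:
  1·M_0 + 6·M_1 + 2·M_2 = 6(Δ_1 - Δ_0) = 24
  2·M_1 + 6·M_2 + 1·M_3 = 6(Δ_2 - Δ_1) = -48
Natural end conditions: M_0 = M_3 = 0.
Solving the tridiagonal system: M_0 = 0, M_1 = 15/2, M_2 = -21/2, M_3 = 0.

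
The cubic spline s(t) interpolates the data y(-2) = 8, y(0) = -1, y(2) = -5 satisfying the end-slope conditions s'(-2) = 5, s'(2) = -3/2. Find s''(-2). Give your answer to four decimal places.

-17.7500

With M_i denoting the second derivative at x_i, h_i = 2, 2, and Δ_i = (y_(i+1) − y_i)/h_i = -9/2, -2:
  2·M_0 + 8·M_1 + 2·M_2 = 6(Δ_1 - Δ_0) = 15
Clamped end conditions give two more equations: 2h_0·M_0 + h_0·M_1 = 6(Δ_0 - s'(-2)) = -57 and h_1·M_1 + 2h_1·M_2 = 6(s'(2) - Δ_1) = 3.
Solving the tridiagonal system: M_0 = -71/4, M_1 = 7, M_2 = -11/4.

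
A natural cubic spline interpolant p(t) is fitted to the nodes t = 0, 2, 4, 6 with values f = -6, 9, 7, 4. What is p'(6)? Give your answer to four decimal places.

With σ_i denoting the second derivative at x_i, h_i = 2, 2, 2, and Δ_i = (y_(i+1) − y_i)/h_i = 15/2, -1, -3/2:
  2·σ_0 + 8·σ_1 + 2·σ_2 = 6(Δ_1 - Δ_0) = -51
  2·σ_1 + 8·σ_2 + 2·σ_3 = 6(Δ_2 - Δ_1) = -3
Natural end conditions: σ_0 = σ_3 = 0.
Forward elimination and back-substitution give σ_0 = 0, σ_1 = -67/10, σ_2 = 13/10, σ_3 = 0.
On [4, 6], p'(t) = b_2 + 2c_2·(t - 4) + 3d_2·(t - 4)² with b_2 = Δ_2 - h_2(2σ_2 + σ_3)/6 = -71/30, c_2 = σ_2/2 = 13/20, d_2 = (σ_3 - σ_2)/(6h_2) = -13/120. So p'(6) = -16/15.

-1.0667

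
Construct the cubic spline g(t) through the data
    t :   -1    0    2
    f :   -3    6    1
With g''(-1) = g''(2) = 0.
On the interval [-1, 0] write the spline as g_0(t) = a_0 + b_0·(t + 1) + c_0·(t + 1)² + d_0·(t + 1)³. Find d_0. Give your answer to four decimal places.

-1.9167

Put M_i = g'' at the i-th knot. Here h = (1, 2) and Δ = (9, -5/2), so the interior equations h_(i-1)·M_(i-1) + 2(h_(i-1)+h_i)·M_i + h_i·M_(i+1) = 6(Δ_i − Δ_(i-1)) read
  1·M_0 + 6·M_1 + 2·M_2 = 6(Δ_1 - Δ_0) = -69
Natural end conditions: M_0 = M_2 = 0.
Hence M_0 = 0, M_1 = -23/2, M_2 = 0.
On [-1, 0], with g_0(t) = a_0 + b_0·(t + 1) + c_0·(t + 1)² + d_0·(t + 1)³: c_0 = M_0/2 = 0, d_0 = (M_1 - M_0)/(6h_0) = -23/12, b_0 = Δ_0 - h_0(2M_0 + M_1)/6 = 131/12.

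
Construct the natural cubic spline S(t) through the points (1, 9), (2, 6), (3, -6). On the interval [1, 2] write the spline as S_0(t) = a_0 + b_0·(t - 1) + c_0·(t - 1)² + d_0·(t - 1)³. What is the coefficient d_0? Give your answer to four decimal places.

-2.2500

Put M_i = S'' at the i-th knot. Here h = (1, 1) and Δ = (-3, -12), so the interior equations h_(i-1)·M_(i-1) + 2(h_(i-1)+h_i)·M_i + h_i·M_(i+1) = 6(Δ_i − Δ_(i-1)) read
  1·M_0 + 4·M_1 + 1·M_2 = 6(Δ_1 - Δ_0) = -54
Natural end conditions: M_0 = M_2 = 0.
Solving: M_0 = 0, M_1 = -27/2, M_2 = 0.
On [1, 2], with S_0(t) = a_0 + b_0·(t - 1) + c_0·(t - 1)² + d_0·(t - 1)³: c_0 = M_0/2 = 0, d_0 = (M_1 - M_0)/(6h_0) = -9/4, b_0 = Δ_0 - h_0(2M_0 + M_1)/6 = -3/4.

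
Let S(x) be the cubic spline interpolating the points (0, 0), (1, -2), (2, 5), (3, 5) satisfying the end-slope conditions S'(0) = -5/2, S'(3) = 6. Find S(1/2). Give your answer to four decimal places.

Put M_i = S'' at the i-th knot. Here h = (1, 1, 1) and Δ = (-2, 7, 0), so the interior equations h_(i-1)·M_(i-1) + 2(h_(i-1)+h_i)·M_i + h_i·M_(i+1) = 6(Δ_i − Δ_(i-1)) read
  1·M_0 + 4·M_1 + 1·M_2 = 6(Δ_1 - Δ_0) = 54
  1·M_1 + 4·M_2 + 1·M_3 = 6(Δ_2 - Δ_1) = -42
Clamped end conditions give two more equations: 2h_0·M_0 + h_0·M_1 = 6(Δ_0 - S'(0)) = 3 and h_2·M_2 + 2h_2·M_3 = 6(S'(3) - Δ_2) = 36.
Solving: M_0 = -28/3, M_1 = 65/3, M_2 = -70/3, M_3 = 89/3.
On [0, 1], S(x) = 0 - 5/2·x - 14/3·x² + 31/6·x³.
With x = 1/2: S(1/2) = -85/48.

-1.7708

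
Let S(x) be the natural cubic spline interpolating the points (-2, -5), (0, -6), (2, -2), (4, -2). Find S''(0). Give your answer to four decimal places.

2.4000

Let m_i = S''(x_i). Step sizes h_i = 2, 2, 2; slopes of the chords Δ_i = (y_(i+1) - y_i)/h_i = -1/2, 2, 0.
  2·m_0 + 8·m_1 + 2·m_2 = 6(Δ_1 - Δ_0) = 15
  2·m_1 + 8·m_2 + 2·m_3 = 6(Δ_2 - Δ_1) = -12
Natural end conditions: m_0 = m_3 = 0.
Solving: m_0 = 0, m_1 = 12/5, m_2 = -21/10, m_3 = 0.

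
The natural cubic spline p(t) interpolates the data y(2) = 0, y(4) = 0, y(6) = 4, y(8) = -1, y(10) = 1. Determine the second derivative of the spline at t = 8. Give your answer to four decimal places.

Let M_i = p''(x_i). Step sizes h_i = 2, 2, 2, 2; slopes of the chords Δ_i = (y_(i+1) - y_i)/h_i = 0, 2, -5/2, 1.
  2·M_0 + 8·M_1 + 2·M_2 = 6(Δ_1 - Δ_0) = 12
  2·M_1 + 8·M_2 + 2·M_3 = 6(Δ_2 - Δ_1) = -27
  2·M_2 + 8·M_3 + 2·M_4 = 6(Δ_3 - Δ_2) = 21
Natural end conditions: M_0 = M_4 = 0.
Solving: M_0 = 0, M_1 = 309/112, M_2 = -141/28, M_3 = 435/112, M_4 = 0.

3.8839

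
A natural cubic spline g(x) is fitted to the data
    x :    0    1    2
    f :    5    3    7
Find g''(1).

9

Write m_i for g''(x_i). With h_i = 1, 1 and divided differences Δ_i = -2, 4, the continuity of g' gives the tridiagonal system
  1·m_0 + 4·m_1 + 1·m_2 = 6(Δ_1 - Δ_0) = 36
Natural end conditions: m_0 = m_2 = 0.
Forward elimination and back-substitution give m_0 = 0, m_1 = 9, m_2 = 0.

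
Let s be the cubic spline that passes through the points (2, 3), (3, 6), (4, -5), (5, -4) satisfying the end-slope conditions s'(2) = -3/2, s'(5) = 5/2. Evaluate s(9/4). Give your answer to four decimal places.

Put M_i = s'' at the i-th knot. Here h = (1, 1, 1) and Δ = (3, -11, 1), so the interior equations h_(i-1)·M_(i-1) + 2(h_(i-1)+h_i)·M_i + h_i·M_(i+1) = 6(Δ_i − Δ_(i-1)) read
  1·M_0 + 4·M_1 + 1·M_2 = 6(Δ_1 - Δ_0) = -84
  1·M_1 + 4·M_2 + 1·M_3 = 6(Δ_2 - Δ_1) = 72
Clamped end conditions give two more equations: 2h_0·M_0 + h_0·M_1 = 6(Δ_0 - s'(2)) = 27 and h_2·M_2 + 2h_2·M_3 = 6(s'(5) - Δ_2) = 9.
Forward elimination and back-substitution give M_0 = 95/3, M_1 = -109/3, M_2 = 89/3, M_3 = -31/3.
On [2, 3], s(x) = 3 - 3/2·(x - 2) + 95/6·(x - 2)² - 34/3·(x - 2)³.
With (x - 2) = 1/4: s(9/4) = 55/16.

3.4375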